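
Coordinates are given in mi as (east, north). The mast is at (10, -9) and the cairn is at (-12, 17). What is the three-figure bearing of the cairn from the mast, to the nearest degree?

320°

Δeast = -12 − 10 = -22.00; Δnorth = 17 − -9 = 26.00.
Bearing = atan2(Δeast, Δnorth) mod 360° = 319.76° ≈ 320°.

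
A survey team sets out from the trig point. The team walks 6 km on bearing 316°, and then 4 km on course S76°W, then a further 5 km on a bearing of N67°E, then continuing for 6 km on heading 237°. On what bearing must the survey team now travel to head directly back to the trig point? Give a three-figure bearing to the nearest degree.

Leg 1 (316°, 6 km): east 6 sin 316° = -4.17, north 6 cos 316° = 4.32
Leg 2 (S76°W, 4 km): east 4 sin 256° = -3.88, north 4 cos 256° = -0.97
Leg 3 (N67°E, 5 km): east 5 sin 67° = 4.60, north 5 cos 67° = 1.95
Leg 4 (237°, 6 km): east 6 sin 237° = -5.03, north 6 cos 237° = -3.27
Net displacement: -8.48 east, 2.03 north. Direction back to start is (8.48, -2.03): bearing = atan2(8.48, -2.03) mod 360° = 103.49° ≈ 103°.

103°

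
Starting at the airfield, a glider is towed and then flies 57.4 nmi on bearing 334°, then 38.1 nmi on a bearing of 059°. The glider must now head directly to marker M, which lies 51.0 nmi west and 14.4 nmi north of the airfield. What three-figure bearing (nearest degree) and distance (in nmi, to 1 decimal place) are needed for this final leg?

226°, 81.5 nmi

Leg 1 (334°, 57.4 nmi): east 57.4 sin 334° = -25.16, north 57.4 cos 334° = 51.59
Leg 2 (059°, 38.1 nmi): east 38.1 sin 59° = 32.66, north 38.1 cos 59° = 19.62
Current position: (7.50, 71.21). Target: (-51.0, 14.4). Remaining: Δeast = -58.50, Δnorth = -56.81.
Bearing = atan2(-58.50, -56.81) mod 360° = 225.84°; distance = √((-58.50)² + (-56.81)²) = 81.545 nmi.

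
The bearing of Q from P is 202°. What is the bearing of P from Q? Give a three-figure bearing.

022°

Back-bearing = 202° − 180° = 022°.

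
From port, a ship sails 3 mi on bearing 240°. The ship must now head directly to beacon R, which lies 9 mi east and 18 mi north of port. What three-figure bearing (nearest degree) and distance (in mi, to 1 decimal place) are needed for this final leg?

031°, 22.7 mi

Leg 1 (240°, 3 mi): east 3 sin 240° = -2.60, north 3 cos 240° = -1.50
Current position: (-2.60, -1.50). Target: (9, 18). Remaining: Δeast = 11.60, Δnorth = 19.50.
Bearing = atan2(11.60, 19.50) mod 360° = 30.74°; distance = √((11.60)² + (19.50)²) = 22.688 mi.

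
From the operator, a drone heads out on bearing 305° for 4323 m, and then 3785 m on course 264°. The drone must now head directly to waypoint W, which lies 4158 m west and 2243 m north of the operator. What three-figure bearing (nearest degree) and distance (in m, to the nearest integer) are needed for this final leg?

087°, 3151 m

Leg 1 (305°, 4323 m): east 4323 sin 305° = -3541.19, north 4323 cos 305° = 2479.57
Leg 2 (264°, 3785 m): east 3785 sin 264° = -3764.27, north 3785 cos 264° = -395.64
Current position: (-7305.46, 2083.93). Target: (-4158, 2243). Remaining: Δeast = 3147.46, Δnorth = 159.07.
Bearing = atan2(3147.46, 159.07) mod 360° = 87.11°; distance = √((3147.46)² + (159.07)²) = 3151.477 m.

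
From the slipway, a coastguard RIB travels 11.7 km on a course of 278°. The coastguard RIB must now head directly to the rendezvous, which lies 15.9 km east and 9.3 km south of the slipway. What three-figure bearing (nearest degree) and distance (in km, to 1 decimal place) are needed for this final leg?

Leg 1 (278°, 11.7 km): east 11.7 sin 278° = -11.59, north 11.7 cos 278° = 1.63
Current position: (-11.59, 1.63). Target: (15.9, -9.3). Remaining: Δeast = 27.49, Δnorth = -10.93.
Bearing = atan2(27.49, -10.93) mod 360° = 111.68°; distance = √((27.49)² + (-10.93)²) = 29.579 km.

112°, 29.6 km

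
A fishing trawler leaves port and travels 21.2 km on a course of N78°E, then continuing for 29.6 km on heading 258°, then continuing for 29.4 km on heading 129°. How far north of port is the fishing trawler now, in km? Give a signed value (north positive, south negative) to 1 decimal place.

Leg 1 (N78°E, 21.2 km): east 21.2 sin 78° = 20.74, north 21.2 cos 78° = 4.41
Leg 2 (258°, 29.6 km): east 29.6 sin 258° = -28.95, north 29.6 cos 258° = -6.15
Leg 3 (129°, 29.4 km): east 29.4 sin 129° = 22.85, north 29.4 cos 129° = -18.50
Net north component: -20.25 km.

-20.2 km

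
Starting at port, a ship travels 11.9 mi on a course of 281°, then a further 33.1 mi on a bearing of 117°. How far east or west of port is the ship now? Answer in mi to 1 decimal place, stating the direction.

Leg 1 (281°, 11.9 mi): east 11.9 sin 281° = -11.68, north 11.9 cos 281° = 2.27
Leg 2 (117°, 33.1 mi): east 33.1 sin 117° = 29.49, north 33.1 cos 117° = -15.03
Net east component: 17.81 mi.

17.8 mi east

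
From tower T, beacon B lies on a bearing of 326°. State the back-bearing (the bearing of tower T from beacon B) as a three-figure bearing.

146°

Back-bearing = 326° − 180° = 146°.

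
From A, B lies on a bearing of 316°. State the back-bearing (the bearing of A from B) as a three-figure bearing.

Back-bearing = 316° − 180° = 136°.

136°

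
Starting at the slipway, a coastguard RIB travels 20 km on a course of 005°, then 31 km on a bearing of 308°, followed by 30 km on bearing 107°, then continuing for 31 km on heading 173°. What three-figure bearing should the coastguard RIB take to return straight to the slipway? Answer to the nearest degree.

273°

Leg 1 (005°, 20 km): east 20 sin 5° = 1.74, north 20 cos 5° = 19.92
Leg 2 (308°, 31 km): east 31 sin 308° = -24.43, north 31 cos 308° = 19.09
Leg 3 (107°, 30 km): east 30 sin 107° = 28.69, north 30 cos 107° = -8.77
Leg 4 (173°, 31 km): east 31 sin 173° = 3.78, north 31 cos 173° = -30.77
Net displacement: 9.78 east, -0.53 north. Direction back to start is (-9.78, 0.53): bearing = atan2(-9.78, 0.53) mod 360° = 273.11° ≈ 273°.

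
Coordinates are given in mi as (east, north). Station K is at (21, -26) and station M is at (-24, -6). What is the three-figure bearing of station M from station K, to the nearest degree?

294°

Δeast = -24 − 21 = -45.00; Δnorth = -6 − -26 = 20.00.
Bearing = atan2(Δeast, Δnorth) mod 360° = 293.96° ≈ 294°.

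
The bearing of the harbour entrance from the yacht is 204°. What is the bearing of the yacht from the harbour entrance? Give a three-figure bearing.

Back-bearing = 204° − 180° = 024°.

024°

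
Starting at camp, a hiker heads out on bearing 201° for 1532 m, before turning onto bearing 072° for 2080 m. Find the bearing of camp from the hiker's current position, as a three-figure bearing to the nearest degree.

Leg 1 (201°, 1532 m): east 1532 sin 201° = -549.02, north 1532 cos 201° = -1430.25
Leg 2 (072°, 2080 m): east 2080 sin 72° = 1978.20, north 2080 cos 72° = 642.76
Net displacement: 1429.18 east, -787.49 north. Direction back to start is (-1429.18, 787.49): bearing = atan2(-1429.18, 787.49) mod 360° = 298.86° ≈ 299°.

299°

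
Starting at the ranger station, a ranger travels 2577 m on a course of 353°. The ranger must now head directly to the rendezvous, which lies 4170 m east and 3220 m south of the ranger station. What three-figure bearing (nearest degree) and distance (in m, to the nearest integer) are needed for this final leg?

142°, 7314 m

Leg 1 (353°, 2577 m): east 2577 sin 353° = -314.06, north 2577 cos 353° = 2557.79
Current position: (-314.06, 2557.79). Target: (4170, -3220). Remaining: Δeast = 4484.06, Δnorth = -5777.79.
Bearing = atan2(4484.06, -5777.79) mod 360° = 142.19°; distance = √((4484.06)² + (-5777.79)²) = 7313.661 m.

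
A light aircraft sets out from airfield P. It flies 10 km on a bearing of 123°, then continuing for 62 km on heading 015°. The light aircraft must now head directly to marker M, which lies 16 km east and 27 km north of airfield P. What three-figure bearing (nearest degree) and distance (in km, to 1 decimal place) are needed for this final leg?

197°, 28.7 km

Leg 1 (123°, 10 km): east 10 sin 123° = 8.39, north 10 cos 123° = -5.45
Leg 2 (015°, 62 km): east 62 sin 15° = 16.05, north 62 cos 15° = 59.89
Current position: (24.43, 54.44). Target: (16, 27). Remaining: Δeast = -8.43, Δnorth = -27.44.
Bearing = atan2(-8.43, -27.44) mod 360° = 197.08°; distance = √((-8.43)² + (-27.44)²) = 28.708 km.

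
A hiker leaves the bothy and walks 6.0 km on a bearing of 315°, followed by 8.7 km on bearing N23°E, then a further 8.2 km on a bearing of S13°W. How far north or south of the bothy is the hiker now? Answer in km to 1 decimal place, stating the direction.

Leg 1 (315°, 6.0 km): east 6.0 sin 315° = -4.24, north 6.0 cos 315° = 4.24
Leg 2 (N23°E, 8.7 km): east 8.7 sin 23° = 3.40, north 8.7 cos 23° = 8.01
Leg 3 (S13°W, 8.2 km): east 8.2 sin 193° = -1.84, north 8.2 cos 193° = -7.99
Net north component: 4.26 km.

4.3 km north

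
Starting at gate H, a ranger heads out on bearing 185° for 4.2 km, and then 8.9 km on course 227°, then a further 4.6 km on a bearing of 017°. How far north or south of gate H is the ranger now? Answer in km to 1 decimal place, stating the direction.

Leg 1 (185°, 4.2 km): east 4.2 sin 185° = -0.37, north 4.2 cos 185° = -4.18
Leg 2 (227°, 8.9 km): east 8.9 sin 227° = -6.51, north 8.9 cos 227° = -6.07
Leg 3 (017°, 4.6 km): east 4.6 sin 17° = 1.34, north 4.6 cos 17° = 4.40
Net north component: -5.85 km.

5.9 km south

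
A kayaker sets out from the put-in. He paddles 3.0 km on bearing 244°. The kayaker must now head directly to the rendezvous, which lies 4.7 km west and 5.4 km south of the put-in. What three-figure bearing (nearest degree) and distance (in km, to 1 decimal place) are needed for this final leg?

206°, 4.5 km

Leg 1 (244°, 3.0 km): east 3.0 sin 244° = -2.70, north 3.0 cos 244° = -1.32
Current position: (-2.70, -1.32). Target: (-4.7, -5.4). Remaining: Δeast = -2.00, Δnorth = -4.08.
Bearing = atan2(-2.00, -4.08) mod 360° = 206.13°; distance = √((-2.00)² + (-4.08)²) = 4.550 km.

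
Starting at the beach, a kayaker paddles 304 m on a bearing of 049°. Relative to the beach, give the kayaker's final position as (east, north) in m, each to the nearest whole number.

Leg 1 (049°, 304 m): east 304 sin 49° = 229.43, north 304 cos 49° = 199.44
Summing: 229.43 m east, 199.44 m north → (229, 199).

(229, 199)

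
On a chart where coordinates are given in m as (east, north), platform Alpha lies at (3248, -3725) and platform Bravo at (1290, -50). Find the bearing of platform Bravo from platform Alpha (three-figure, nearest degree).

332°

Δeast = 1290 − 3248 = -1958.00; Δnorth = -50 − -3725 = 3675.00.
Bearing = atan2(Δeast, Δnorth) mod 360° = 331.95° ≈ 332°.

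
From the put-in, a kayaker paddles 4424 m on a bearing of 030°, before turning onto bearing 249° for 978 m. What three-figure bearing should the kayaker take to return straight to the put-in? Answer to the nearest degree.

Leg 1 (030°, 4424 m): east 4424 sin 30° = 2212.00, north 4424 cos 30° = 3831.30
Leg 2 (249°, 978 m): east 978 sin 249° = -913.04, north 978 cos 249° = -350.48
Net displacement: 1298.96 east, 3480.81 north. Direction back to start is (-1298.96, -3480.81): bearing = atan2(-1298.96, -3480.81) mod 360° = 200.46° ≈ 200°.

200°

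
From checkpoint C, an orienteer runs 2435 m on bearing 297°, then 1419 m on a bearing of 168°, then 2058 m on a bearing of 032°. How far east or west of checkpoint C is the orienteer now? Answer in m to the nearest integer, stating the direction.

784 m west

Leg 1 (297°, 2435 m): east 2435 sin 297° = -2169.60, north 2435 cos 297° = 1105.47
Leg 2 (168°, 1419 m): east 1419 sin 168° = 295.03, north 1419 cos 168° = -1387.99
Leg 3 (032°, 2058 m): east 2058 sin 32° = 1090.57, north 2058 cos 32° = 1745.28
Net east component: -784.00 m.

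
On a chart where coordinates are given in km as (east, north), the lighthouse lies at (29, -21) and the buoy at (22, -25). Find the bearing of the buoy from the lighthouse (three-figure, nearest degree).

Δeast = 22 − 29 = -7.00; Δnorth = -25 − -21 = -4.00.
Bearing = atan2(Δeast, Δnorth) mod 360° = 240.26° ≈ 240°.

240°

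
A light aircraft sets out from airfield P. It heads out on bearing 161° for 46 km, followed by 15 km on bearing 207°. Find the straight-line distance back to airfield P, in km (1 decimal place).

Leg 1 (161°, 46 km): east 46 sin 161° = 14.98, north 46 cos 161° = -43.49
Leg 2 (207°, 15 km): east 15 sin 207° = -6.81, north 15 cos 207° = -13.37
Net: 8.17 east, -56.86 north. Distance = √((8.17)² + (-56.86)²) = 57.442 km.

57.4 km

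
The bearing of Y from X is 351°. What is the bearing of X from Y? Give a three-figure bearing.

Back-bearing = 351° − 180° = 171°.

171°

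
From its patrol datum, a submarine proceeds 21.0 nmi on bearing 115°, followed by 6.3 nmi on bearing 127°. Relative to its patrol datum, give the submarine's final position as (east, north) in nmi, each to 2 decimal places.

Leg 1 (115°, 21.0 nmi): east 21.0 sin 115° = 19.03, north 21.0 cos 115° = -8.87
Leg 2 (127°, 6.3 nmi): east 6.3 sin 127° = 5.03, north 6.3 cos 127° = -3.79
Summing: 24.06 nmi east, -12.67 nmi north → (24.06, -12.67).

(24.06, -12.67)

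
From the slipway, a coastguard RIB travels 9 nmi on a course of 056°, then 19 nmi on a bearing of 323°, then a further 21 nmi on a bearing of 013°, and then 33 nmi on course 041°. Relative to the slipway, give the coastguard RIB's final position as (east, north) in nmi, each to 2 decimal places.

Leg 1 (056°, 9 nmi): east 9 sin 56° = 7.46, north 9 cos 56° = 5.03
Leg 2 (323°, 19 nmi): east 19 sin 323° = -11.43, north 19 cos 323° = 15.17
Leg 3 (013°, 21 nmi): east 21 sin 13° = 4.72, north 21 cos 13° = 20.46
Leg 4 (041°, 33 nmi): east 33 sin 41° = 21.65, north 33 cos 41° = 24.91
Summing: 22.40 nmi east, 65.57 nmi north → (22.40, 65.57).

(22.40, 65.57)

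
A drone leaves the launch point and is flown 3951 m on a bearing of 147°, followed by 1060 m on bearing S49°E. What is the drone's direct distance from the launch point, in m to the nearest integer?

Leg 1 (147°, 3951 m): east 3951 sin 147° = 2151.87, north 3951 cos 147° = -3313.59
Leg 2 (S49°E, 1060 m): east 1060 sin 131° = 799.99, north 1060 cos 131° = -695.42
Net: 2951.86 east, -4009.01 north. Distance = √((2951.86)² + (-4009.01)²) = 4978.518 m.

4979 m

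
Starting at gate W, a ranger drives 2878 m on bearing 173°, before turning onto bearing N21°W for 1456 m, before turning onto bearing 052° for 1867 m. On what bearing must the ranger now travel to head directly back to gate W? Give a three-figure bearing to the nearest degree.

285°

Leg 1 (173°, 2878 m): east 2878 sin 173° = 350.74, north 2878 cos 173° = -2856.55
Leg 2 (N21°W, 1456 m): east 1456 sin 339° = -521.78, north 1456 cos 339° = 1359.29
Leg 3 (052°, 1867 m): east 1867 sin 52° = 1471.22, north 1867 cos 52° = 1149.44
Net displacement: 1300.17 east, -347.81 north. Direction back to start is (-1300.17, 347.81): bearing = atan2(-1300.17, 347.81) mod 360° = 284.98° ≈ 285°.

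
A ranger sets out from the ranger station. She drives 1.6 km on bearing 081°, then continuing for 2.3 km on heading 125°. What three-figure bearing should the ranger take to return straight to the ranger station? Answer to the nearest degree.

287°

Leg 1 (081°, 1.6 km): east 1.6 sin 81° = 1.58, north 1.6 cos 81° = 0.25
Leg 2 (125°, 2.3 km): east 2.3 sin 125° = 1.88, north 2.3 cos 125° = -1.32
Net displacement: 3.46 east, -1.07 north. Direction back to start is (-3.46, 1.07): bearing = atan2(-3.46, 1.07) mod 360° = 287.15° ≈ 287°.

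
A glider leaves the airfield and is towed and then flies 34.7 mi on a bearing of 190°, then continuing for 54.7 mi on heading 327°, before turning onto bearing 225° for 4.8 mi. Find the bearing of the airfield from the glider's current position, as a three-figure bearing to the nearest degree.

102°

Leg 1 (190°, 34.7 mi): east 34.7 sin 190° = -6.03, north 34.7 cos 190° = -34.17
Leg 2 (327°, 54.7 mi): east 54.7 sin 327° = -29.79, north 54.7 cos 327° = 45.88
Leg 3 (225°, 4.8 mi): east 4.8 sin 225° = -3.39, north 4.8 cos 225° = -3.39
Net displacement: -39.21 east, 8.31 north. Direction back to start is (39.21, -8.31): bearing = atan2(39.21, -8.31) mod 360° = 101.96° ≈ 102°.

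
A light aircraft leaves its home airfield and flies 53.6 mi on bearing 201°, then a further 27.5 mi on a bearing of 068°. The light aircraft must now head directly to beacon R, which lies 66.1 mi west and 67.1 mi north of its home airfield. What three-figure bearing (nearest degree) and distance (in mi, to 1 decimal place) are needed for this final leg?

Leg 1 (201°, 53.6 mi): east 53.6 sin 201° = -19.21, north 53.6 cos 201° = -50.04
Leg 2 (068°, 27.5 mi): east 27.5 sin 68° = 25.50, north 27.5 cos 68° = 10.30
Current position: (6.29, -39.74). Target: (-66.1, 67.1). Remaining: Δeast = -72.39, Δnorth = 106.84.
Bearing = atan2(-72.39, 106.84) mod 360° = 325.88°; distance = √((-72.39)² + (106.84)²) = 129.053 mi.

326°, 129.1 mi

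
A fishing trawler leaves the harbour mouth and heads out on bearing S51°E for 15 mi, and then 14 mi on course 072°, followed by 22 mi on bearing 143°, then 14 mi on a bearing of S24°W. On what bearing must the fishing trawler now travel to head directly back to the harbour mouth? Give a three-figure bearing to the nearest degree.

Leg 1 (S51°E, 15 mi): east 15 sin 129° = 11.66, north 15 cos 129° = -9.44
Leg 2 (072°, 14 mi): east 14 sin 72° = 13.31, north 14 cos 72° = 4.33
Leg 3 (143°, 22 mi): east 22 sin 143° = 13.24, north 22 cos 143° = -17.57
Leg 4 (S24°W, 14 mi): east 14 sin 204° = -5.69, north 14 cos 204° = -12.79
Net displacement: 32.52 east, -35.47 north. Direction back to start is (-32.52, 35.47): bearing = atan2(-32.52, 35.47) mod 360° = 317.49° ≈ 317°.

317°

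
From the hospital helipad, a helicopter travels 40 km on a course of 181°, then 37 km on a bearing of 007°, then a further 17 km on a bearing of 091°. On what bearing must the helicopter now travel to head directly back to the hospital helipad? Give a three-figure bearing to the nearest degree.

Leg 1 (181°, 40 km): east 40 sin 181° = -0.70, north 40 cos 181° = -39.99
Leg 2 (007°, 37 km): east 37 sin 7° = 4.51, north 37 cos 7° = 36.72
Leg 3 (091°, 17 km): east 17 sin 91° = 17.00, north 17 cos 91° = -0.30
Net displacement: 20.81 east, -3.57 north. Direction back to start is (-20.81, 3.57): bearing = atan2(-20.81, 3.57) mod 360° = 279.73° ≈ 280°.

280°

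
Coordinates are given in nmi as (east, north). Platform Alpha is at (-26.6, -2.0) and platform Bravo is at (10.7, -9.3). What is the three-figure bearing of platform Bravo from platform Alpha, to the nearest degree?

101°

Δeast = 10.7 − -26.6 = 37.30; Δnorth = -9.3 − -2.0 = -7.30.
Bearing = atan2(Δeast, Δnorth) mod 360° = 101.07° ≈ 101°.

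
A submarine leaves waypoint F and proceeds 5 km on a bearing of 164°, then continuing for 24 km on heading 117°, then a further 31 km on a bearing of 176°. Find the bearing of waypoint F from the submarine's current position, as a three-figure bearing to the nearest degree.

Leg 1 (164°, 5 km): east 5 sin 164° = 1.38, north 5 cos 164° = -4.81
Leg 2 (117°, 24 km): east 24 sin 117° = 21.38, north 24 cos 117° = -10.90
Leg 3 (176°, 31 km): east 31 sin 176° = 2.16, north 31 cos 176° = -30.92
Net displacement: 24.92 east, -46.63 north. Direction back to start is (-24.92, 46.63): bearing = atan2(-24.92, 46.63) mod 360° = 331.87° ≈ 332°.

332°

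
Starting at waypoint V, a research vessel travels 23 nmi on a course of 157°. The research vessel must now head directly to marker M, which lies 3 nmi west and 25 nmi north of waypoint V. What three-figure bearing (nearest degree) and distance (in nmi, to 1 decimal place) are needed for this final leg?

Leg 1 (157°, 23 nmi): east 23 sin 157° = 8.99, north 23 cos 157° = -21.17
Current position: (8.99, -21.17). Target: (-3, 25). Remaining: Δeast = -11.99, Δnorth = 46.17.
Bearing = atan2(-11.99, 46.17) mod 360° = 345.45°; distance = √((-11.99)² + (46.17)²) = 47.702 nmi.

345°, 47.7 nmi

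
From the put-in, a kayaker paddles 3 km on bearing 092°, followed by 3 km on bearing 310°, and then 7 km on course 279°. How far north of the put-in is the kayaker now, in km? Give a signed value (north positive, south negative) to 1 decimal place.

Leg 1 (092°, 3 km): east 3 sin 92° = 3.00, north 3 cos 92° = -0.10
Leg 2 (310°, 3 km): east 3 sin 310° = -2.30, north 3 cos 310° = 1.93
Leg 3 (279°, 7 km): east 7 sin 279° = -6.91, north 7 cos 279° = 1.10
Net north component: 2.92 km.

2.9 km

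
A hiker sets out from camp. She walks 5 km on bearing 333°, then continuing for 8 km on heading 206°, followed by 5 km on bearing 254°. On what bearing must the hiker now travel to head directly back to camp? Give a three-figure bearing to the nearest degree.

069°

Leg 1 (333°, 5 km): east 5 sin 333° = -2.27, north 5 cos 333° = 4.46
Leg 2 (206°, 8 km): east 8 sin 206° = -3.51, north 8 cos 206° = -7.19
Leg 3 (254°, 5 km): east 5 sin 254° = -4.81, north 5 cos 254° = -1.38
Net displacement: -10.58 east, -4.11 north. Direction back to start is (10.58, 4.11): bearing = atan2(10.58, 4.11) mod 360° = 68.76° ≈ 069°.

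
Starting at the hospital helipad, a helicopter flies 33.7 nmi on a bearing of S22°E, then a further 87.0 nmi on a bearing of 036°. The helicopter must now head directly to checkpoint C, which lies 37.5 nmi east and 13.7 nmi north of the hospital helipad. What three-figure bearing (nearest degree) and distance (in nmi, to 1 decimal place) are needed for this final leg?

Leg 1 (S22°E, 33.7 nmi): east 33.7 sin 158° = 12.62, north 33.7 cos 158° = -31.25
Leg 2 (036°, 87.0 nmi): east 87.0 sin 36° = 51.14, north 87.0 cos 36° = 70.38
Current position: (63.76, 39.14). Target: (37.5, 13.7). Remaining: Δeast = -26.26, Δnorth = -25.44.
Bearing = atan2(-26.26, -25.44) mod 360° = 225.91°; distance = √((-26.26)² + (-25.44)²) = 36.562 nmi.

226°, 36.6 nmi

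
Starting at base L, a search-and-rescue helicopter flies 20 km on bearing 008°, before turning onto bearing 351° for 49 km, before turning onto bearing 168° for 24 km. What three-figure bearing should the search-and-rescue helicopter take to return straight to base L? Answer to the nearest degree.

Leg 1 (008°, 20 km): east 20 sin 8° = 2.78, north 20 cos 8° = 19.81
Leg 2 (351°, 49 km): east 49 sin 351° = -7.67, north 49 cos 351° = 48.40
Leg 3 (168°, 24 km): east 24 sin 168° = 4.99, north 24 cos 168° = -23.48
Net displacement: 0.11 east, 44.73 north. Direction back to start is (-0.11, -44.73): bearing = atan2(-0.11, -44.73) mod 360° = 180.14° ≈ 180°.

180°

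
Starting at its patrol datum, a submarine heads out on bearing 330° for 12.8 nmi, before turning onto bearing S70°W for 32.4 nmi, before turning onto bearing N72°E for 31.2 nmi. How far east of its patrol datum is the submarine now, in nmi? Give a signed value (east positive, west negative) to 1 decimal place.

Leg 1 (330°, 12.8 nmi): east 12.8 sin 330° = -6.40, north 12.8 cos 330° = 11.09
Leg 2 (S70°W, 32.4 nmi): east 32.4 sin 250° = -30.45, north 32.4 cos 250° = -11.08
Leg 3 (N72°E, 31.2 nmi): east 31.2 sin 72° = 29.67, north 31.2 cos 72° = 9.64
Net east component: -7.17 nmi.

-7.2 nmi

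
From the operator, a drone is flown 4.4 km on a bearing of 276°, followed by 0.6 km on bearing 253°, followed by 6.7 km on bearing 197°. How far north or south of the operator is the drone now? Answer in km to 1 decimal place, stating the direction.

Leg 1 (276°, 4.4 km): east 4.4 sin 276° = -4.38, north 4.4 cos 276° = 0.46
Leg 2 (253°, 0.6 km): east 0.6 sin 253° = -0.57, north 0.6 cos 253° = -0.18
Leg 3 (197°, 6.7 km): east 6.7 sin 197° = -1.96, north 6.7 cos 197° = -6.41
Net north component: -6.12 km.

6.1 km south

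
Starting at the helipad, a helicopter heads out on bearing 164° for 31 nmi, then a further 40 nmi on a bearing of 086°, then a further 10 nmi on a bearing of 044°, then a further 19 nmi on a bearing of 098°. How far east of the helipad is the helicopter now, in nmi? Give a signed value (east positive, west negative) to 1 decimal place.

74.2 nmi

Leg 1 (164°, 31 nmi): east 31 sin 164° = 8.54, north 31 cos 164° = -29.80
Leg 2 (086°, 40 nmi): east 40 sin 86° = 39.90, north 40 cos 86° = 2.79
Leg 3 (044°, 10 nmi): east 10 sin 44° = 6.95, north 10 cos 44° = 7.19
Leg 4 (098°, 19 nmi): east 19 sin 98° = 18.82, north 19 cos 98° = -2.64
Net east component: 74.21 nmi.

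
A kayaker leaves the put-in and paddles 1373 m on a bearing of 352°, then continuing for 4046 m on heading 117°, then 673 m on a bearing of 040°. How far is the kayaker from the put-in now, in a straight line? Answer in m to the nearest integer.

Leg 1 (352°, 1373 m): east 1373 sin 352° = -191.08, north 1373 cos 352° = 1359.64
Leg 2 (117°, 4046 m): east 4046 sin 117° = 3605.01, north 4046 cos 117° = -1836.85
Leg 3 (040°, 673 m): east 673 sin 40° = 432.60, north 673 cos 40° = 515.55
Net: 3846.52 east, 38.34 north. Distance = √((3846.52)² + (38.34)²) = 3846.715 m.

3847 m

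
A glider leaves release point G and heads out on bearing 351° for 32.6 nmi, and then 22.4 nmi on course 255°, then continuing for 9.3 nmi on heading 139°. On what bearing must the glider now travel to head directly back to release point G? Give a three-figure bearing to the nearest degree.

Leg 1 (351°, 32.6 nmi): east 32.6 sin 351° = -5.10, north 32.6 cos 351° = 32.20
Leg 2 (255°, 22.4 nmi): east 22.4 sin 255° = -21.64, north 22.4 cos 255° = -5.80
Leg 3 (139°, 9.3 nmi): east 9.3 sin 139° = 6.10, north 9.3 cos 139° = -7.02
Net displacement: -20.64 east, 19.38 north. Direction back to start is (20.64, -19.38): bearing = atan2(20.64, -19.38) mod 360° = 133.21° ≈ 133°.

133°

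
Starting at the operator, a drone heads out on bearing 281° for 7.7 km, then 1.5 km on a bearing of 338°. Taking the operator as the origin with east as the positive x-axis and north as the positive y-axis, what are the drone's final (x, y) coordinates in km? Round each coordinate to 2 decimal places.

(-8.12, 2.86)

Leg 1 (281°, 7.7 km): east 7.7 sin 281° = -7.56, north 7.7 cos 281° = 1.47
Leg 2 (338°, 1.5 km): east 1.5 sin 338° = -0.56, north 1.5 cos 338° = 1.39
Summing: -8.12 km east, 2.86 km north → (-8.12, 2.86).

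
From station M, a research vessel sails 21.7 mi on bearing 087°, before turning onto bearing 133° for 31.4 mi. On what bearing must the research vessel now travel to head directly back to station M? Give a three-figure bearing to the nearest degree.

Leg 1 (087°, 21.7 mi): east 21.7 sin 87° = 21.67, north 21.7 cos 87° = 1.14
Leg 2 (133°, 31.4 mi): east 31.4 sin 133° = 22.96, north 31.4 cos 133° = -21.41
Net displacement: 44.63 east, -20.28 north. Direction back to start is (-44.63, 20.28): bearing = atan2(-44.63, 20.28) mod 360° = 294.43° ≈ 294°.

294°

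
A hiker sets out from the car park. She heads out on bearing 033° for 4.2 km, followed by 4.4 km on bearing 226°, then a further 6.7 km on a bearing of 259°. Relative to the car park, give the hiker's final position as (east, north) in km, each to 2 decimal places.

(-7.45, -0.81)

Leg 1 (033°, 4.2 km): east 4.2 sin 33° = 2.29, north 4.2 cos 33° = 3.52
Leg 2 (226°, 4.4 km): east 4.4 sin 226° = -3.17, north 4.4 cos 226° = -3.06
Leg 3 (259°, 6.7 km): east 6.7 sin 259° = -6.58, north 6.7 cos 259° = -1.28
Summing: -7.45 km east, -0.81 km north → (-7.45, -0.81).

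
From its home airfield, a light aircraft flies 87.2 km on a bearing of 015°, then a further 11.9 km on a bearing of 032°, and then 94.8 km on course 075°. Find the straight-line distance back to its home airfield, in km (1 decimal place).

Leg 1 (015°, 87.2 km): east 87.2 sin 15° = 22.57, north 87.2 cos 15° = 84.23
Leg 2 (032°, 11.9 km): east 11.9 sin 32° = 6.31, north 11.9 cos 32° = 10.09
Leg 3 (075°, 94.8 km): east 94.8 sin 75° = 91.57, north 94.8 cos 75° = 24.54
Net: 120.44 east, 118.86 north. Distance = √((120.44)² + (118.86)²) = 169.215 km.

169.2 km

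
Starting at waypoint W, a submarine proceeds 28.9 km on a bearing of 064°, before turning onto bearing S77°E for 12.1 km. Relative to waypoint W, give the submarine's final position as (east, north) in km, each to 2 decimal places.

Leg 1 (064°, 28.9 km): east 28.9 sin 64° = 25.98, north 28.9 cos 64° = 12.67
Leg 2 (S77°E, 12.1 km): east 12.1 sin 103° = 11.79, north 12.1 cos 103° = -2.72
Summing: 37.77 km east, 9.95 km north → (37.77, 9.95).

(37.77, 9.95)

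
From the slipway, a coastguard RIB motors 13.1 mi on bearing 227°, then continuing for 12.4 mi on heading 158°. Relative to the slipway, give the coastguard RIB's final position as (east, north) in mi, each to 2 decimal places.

Leg 1 (227°, 13.1 mi): east 13.1 sin 227° = -9.58, north 13.1 cos 227° = -8.93
Leg 2 (158°, 12.4 mi): east 12.4 sin 158° = 4.65, north 12.4 cos 158° = -11.50
Summing: -4.94 mi east, -20.43 mi north → (-4.94, -20.43).

(-4.94, -20.43)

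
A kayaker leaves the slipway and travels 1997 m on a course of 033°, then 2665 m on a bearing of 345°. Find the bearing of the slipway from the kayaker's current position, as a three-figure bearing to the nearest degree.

185°

Leg 1 (033°, 1997 m): east 1997 sin 33° = 1087.64, north 1997 cos 33° = 1674.83
Leg 2 (345°, 2665 m): east 2665 sin 345° = -689.75, north 2665 cos 345° = 2574.19
Net displacement: 397.89 east, 4249.02 north. Direction back to start is (-397.89, -4249.02): bearing = atan2(-397.89, -4249.02) mod 360° = 185.35° ≈ 185°.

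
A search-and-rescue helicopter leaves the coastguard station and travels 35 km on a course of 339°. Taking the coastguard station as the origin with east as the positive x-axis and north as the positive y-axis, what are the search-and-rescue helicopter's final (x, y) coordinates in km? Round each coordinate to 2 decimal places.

(-12.54, 32.68)

Leg 1 (339°, 35 km): east 35 sin 339° = -12.54, north 35 cos 339° = 32.68
Summing: -12.54 km east, 32.68 km north → (-12.54, 32.68).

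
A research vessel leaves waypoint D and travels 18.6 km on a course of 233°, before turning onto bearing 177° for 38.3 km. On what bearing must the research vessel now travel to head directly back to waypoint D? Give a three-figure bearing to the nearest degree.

015°

Leg 1 (233°, 18.6 km): east 18.6 sin 233° = -14.85, north 18.6 cos 233° = -11.19
Leg 2 (177°, 38.3 km): east 38.3 sin 177° = 2.00, north 38.3 cos 177° = -38.25
Net displacement: -12.85 east, -49.44 north. Direction back to start is (12.85, 49.44): bearing = atan2(12.85, 49.44) mod 360° = 14.57° ≈ 015°.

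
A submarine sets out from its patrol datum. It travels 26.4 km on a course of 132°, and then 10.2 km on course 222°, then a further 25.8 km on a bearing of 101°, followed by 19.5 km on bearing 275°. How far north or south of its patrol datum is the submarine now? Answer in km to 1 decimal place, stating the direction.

28.5 km south

Leg 1 (132°, 26.4 km): east 26.4 sin 132° = 19.62, north 26.4 cos 132° = -17.67
Leg 2 (222°, 10.2 km): east 10.2 sin 222° = -6.83, north 10.2 cos 222° = -7.58
Leg 3 (101°, 25.8 km): east 25.8 sin 101° = 25.33, north 25.8 cos 101° = -4.92
Leg 4 (275°, 19.5 km): east 19.5 sin 275° = -19.43, north 19.5 cos 275° = 1.70
Net north component: -28.47 km.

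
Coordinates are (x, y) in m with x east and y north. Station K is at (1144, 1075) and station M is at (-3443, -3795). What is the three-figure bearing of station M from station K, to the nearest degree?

Δeast = -3443 − 1144 = -4587.00; Δnorth = -3795 − 1075 = -4870.00.
Bearing = atan2(Δeast, Δnorth) mod 360° = 223.29° ≈ 223°.

223°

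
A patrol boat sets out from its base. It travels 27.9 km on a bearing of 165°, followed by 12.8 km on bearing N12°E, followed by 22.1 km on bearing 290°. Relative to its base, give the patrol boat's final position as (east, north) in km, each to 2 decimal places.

(-10.88, -6.87)

Leg 1 (165°, 27.9 km): east 27.9 sin 165° = 7.22, north 27.9 cos 165° = -26.95
Leg 2 (N12°E, 12.8 km): east 12.8 sin 12° = 2.66, north 12.8 cos 12° = 12.52
Leg 3 (290°, 22.1 km): east 22.1 sin 290° = -20.77, north 22.1 cos 290° = 7.56
Summing: -10.88 km east, -6.87 km north → (-10.88, -6.87).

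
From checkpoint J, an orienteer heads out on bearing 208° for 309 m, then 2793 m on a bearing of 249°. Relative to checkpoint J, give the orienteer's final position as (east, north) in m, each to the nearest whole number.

Leg 1 (208°, 309 m): east 309 sin 208° = -145.07, north 309 cos 208° = -272.83
Leg 2 (249°, 2793 m): east 2793 sin 249° = -2607.49, north 2793 cos 249° = -1000.92
Summing: -2752.56 m east, -1273.75 m north → (-2753, -1274).

(-2753, -1274)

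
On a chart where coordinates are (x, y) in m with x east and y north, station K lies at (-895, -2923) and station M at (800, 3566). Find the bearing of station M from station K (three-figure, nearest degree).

Δeast = 800 − -895 = 1695.00; Δnorth = 3566 − -2923 = 6489.00.
Bearing = atan2(Δeast, Δnorth) mod 360° = 14.64° ≈ 015°.

015°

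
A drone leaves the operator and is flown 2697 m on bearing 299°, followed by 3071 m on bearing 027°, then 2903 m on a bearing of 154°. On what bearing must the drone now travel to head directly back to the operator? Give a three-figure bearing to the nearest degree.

192°

Leg 1 (299°, 2697 m): east 2697 sin 299° = -2358.85, north 2697 cos 299° = 1307.53
Leg 2 (027°, 3071 m): east 3071 sin 27° = 1394.20, north 3071 cos 27° = 2736.28
Leg 3 (154°, 2903 m): east 2903 sin 154° = 1272.59, north 2903 cos 154° = -2609.20
Net displacement: 307.95 east, 1434.61 north. Direction back to start is (-307.95, -1434.61): bearing = atan2(-307.95, -1434.61) mod 360° = 192.11° ≈ 192°.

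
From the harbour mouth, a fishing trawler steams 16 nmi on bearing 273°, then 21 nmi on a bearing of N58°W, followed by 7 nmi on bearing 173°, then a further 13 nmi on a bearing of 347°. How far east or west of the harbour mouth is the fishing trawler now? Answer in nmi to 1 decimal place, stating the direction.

35.9 nmi west

Leg 1 (273°, 16 nmi): east 16 sin 273° = -15.98, north 16 cos 273° = 0.84
Leg 2 (N58°W, 21 nmi): east 21 sin 302° = -17.81, north 21 cos 302° = 11.13
Leg 3 (173°, 7 nmi): east 7 sin 173° = 0.85, north 7 cos 173° = -6.95
Leg 4 (347°, 13 nmi): east 13 sin 347° = -2.92, north 13 cos 347° = 12.67
Net east component: -35.86 nmi.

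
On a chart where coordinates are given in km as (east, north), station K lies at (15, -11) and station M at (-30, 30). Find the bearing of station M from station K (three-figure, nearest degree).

Δeast = -30 − 15 = -45.00; Δnorth = 30 − -11 = 41.00.
Bearing = atan2(Δeast, Δnorth) mod 360° = 312.34° ≈ 312°.

312°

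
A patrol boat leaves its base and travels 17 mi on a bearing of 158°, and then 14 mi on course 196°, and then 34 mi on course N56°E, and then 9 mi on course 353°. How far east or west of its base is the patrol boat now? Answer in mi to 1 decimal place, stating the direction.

29.6 mi east

Leg 1 (158°, 17 mi): east 17 sin 158° = 6.37, north 17 cos 158° = -15.76
Leg 2 (196°, 14 mi): east 14 sin 196° = -3.86, north 14 cos 196° = -13.46
Leg 3 (N56°E, 34 mi): east 34 sin 56° = 28.19, north 34 cos 56° = 19.01
Leg 4 (353°, 9 mi): east 9 sin 353° = -1.10, north 9 cos 353° = 8.93
Net east component: 29.60 mi.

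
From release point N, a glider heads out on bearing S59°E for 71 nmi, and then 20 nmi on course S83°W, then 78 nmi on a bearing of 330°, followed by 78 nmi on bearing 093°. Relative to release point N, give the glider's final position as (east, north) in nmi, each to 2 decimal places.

(79.90, 24.46)

Leg 1 (S59°E, 71 nmi): east 71 sin 121° = 60.86, north 71 cos 121° = -36.57
Leg 2 (S83°W, 20 nmi): east 20 sin 263° = -19.85, north 20 cos 263° = -2.44
Leg 3 (330°, 78 nmi): east 78 sin 330° = -39.00, north 78 cos 330° = 67.55
Leg 4 (093°, 78 nmi): east 78 sin 93° = 77.89, north 78 cos 93° = -4.08
Summing: 79.90 nmi east, 24.46 nmi north → (79.90, 24.46).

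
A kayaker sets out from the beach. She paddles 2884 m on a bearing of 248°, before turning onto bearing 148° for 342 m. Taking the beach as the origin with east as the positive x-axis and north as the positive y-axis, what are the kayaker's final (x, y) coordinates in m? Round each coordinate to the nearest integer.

Leg 1 (248°, 2884 m): east 2884 sin 248° = -2674.00, north 2884 cos 248° = -1080.37
Leg 2 (148°, 342 m): east 342 sin 148° = 181.23, north 342 cos 148° = -290.03
Summing: -2492.77 m east, -1370.40 m north → (-2493, -1370).

(-2493, -1370)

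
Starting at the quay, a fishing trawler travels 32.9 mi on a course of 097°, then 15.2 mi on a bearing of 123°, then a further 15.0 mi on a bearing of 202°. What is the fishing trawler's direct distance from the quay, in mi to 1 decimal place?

47.6 mi

Leg 1 (097°, 32.9 mi): east 32.9 sin 97° = 32.65, north 32.9 cos 97° = -4.01
Leg 2 (123°, 15.2 mi): east 15.2 sin 123° = 12.75, north 15.2 cos 123° = -8.28
Leg 3 (202°, 15.0 mi): east 15.0 sin 202° = -5.62, north 15.0 cos 202° = -13.91
Net: 39.78 east, -26.20 north. Distance = √((39.78)² + (-26.20)²) = 47.633 mi.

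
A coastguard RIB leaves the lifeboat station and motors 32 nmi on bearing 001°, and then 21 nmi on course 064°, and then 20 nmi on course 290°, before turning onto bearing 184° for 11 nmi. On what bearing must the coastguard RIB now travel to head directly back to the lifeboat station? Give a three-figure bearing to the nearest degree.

Leg 1 (001°, 32 nmi): east 32 sin 1° = 0.56, north 32 cos 1° = 32.00
Leg 2 (064°, 21 nmi): east 21 sin 64° = 18.87, north 21 cos 64° = 9.21
Leg 3 (290°, 20 nmi): east 20 sin 290° = -18.79, north 20 cos 290° = 6.84
Leg 4 (184°, 11 nmi): east 11 sin 184° = -0.77, north 11 cos 184° = -10.97
Net displacement: -0.13 east, 37.07 north. Direction back to start is (0.13, -37.07): bearing = atan2(0.13, -37.07) mod 360° = 179.80° ≈ 180°.

180°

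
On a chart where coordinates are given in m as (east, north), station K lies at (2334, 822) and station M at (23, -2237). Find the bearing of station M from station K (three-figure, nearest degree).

217°

Δeast = 23 − 2334 = -2311.00; Δnorth = -2237 − 822 = -3059.00.
Bearing = atan2(Δeast, Δnorth) mod 360° = 217.07° ≈ 217°.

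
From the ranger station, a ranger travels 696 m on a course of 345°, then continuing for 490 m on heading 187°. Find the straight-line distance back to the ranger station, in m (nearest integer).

Leg 1 (345°, 696 m): east 696 sin 345° = -180.14, north 696 cos 345° = 672.28
Leg 2 (187°, 490 m): east 490 sin 187° = -59.72, north 490 cos 187° = -486.35
Net: -239.85 east, 185.94 north. Distance = √((-239.85)² + (185.94)²) = 303.484 m.

303 m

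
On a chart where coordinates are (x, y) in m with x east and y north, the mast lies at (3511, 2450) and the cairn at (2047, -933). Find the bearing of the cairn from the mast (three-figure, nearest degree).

203°

Δeast = 2047 − 3511 = -1464.00; Δnorth = -933 − 2450 = -3383.00.
Bearing = atan2(Δeast, Δnorth) mod 360° = 203.40° ≈ 203°.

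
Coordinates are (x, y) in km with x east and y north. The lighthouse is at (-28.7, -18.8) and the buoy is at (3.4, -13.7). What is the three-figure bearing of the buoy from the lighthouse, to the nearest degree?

081°

Δeast = 3.4 − -28.7 = 32.10; Δnorth = -13.7 − -18.8 = 5.10.
Bearing = atan2(Δeast, Δnorth) mod 360° = 80.97° ≈ 081°.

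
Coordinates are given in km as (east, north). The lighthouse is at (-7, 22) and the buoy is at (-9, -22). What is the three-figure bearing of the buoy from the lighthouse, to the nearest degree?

Δeast = -9 − -7 = -2.00; Δnorth = -22 − 22 = -44.00.
Bearing = atan2(Δeast, Δnorth) mod 360° = 182.60° ≈ 183°.

183°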